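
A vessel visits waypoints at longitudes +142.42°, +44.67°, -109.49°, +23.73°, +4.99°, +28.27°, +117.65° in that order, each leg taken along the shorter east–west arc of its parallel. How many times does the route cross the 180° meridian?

Leg 1: +142.42° → +44.67°, shortest Δλ = -97.75° (west) — does not cross 180°.
Leg 2: +44.67° → -109.49°, shortest Δλ = -154.16° (west) — does not cross 180°.
Leg 3: -109.49° → +23.73°, shortest Δλ = 133.22° (east) — does not cross 180°.
Leg 4: +23.73° → +4.99°, shortest Δλ = -18.74° (west) — does not cross 180°.
Leg 5: +4.99° → +28.27°, shortest Δλ = 23.28° (east) — does not cross 180°.
Leg 6: +28.27° → +117.65°, shortest Δλ = 89.38° (east) — does not cross 180°.
Total crossings: 0.

0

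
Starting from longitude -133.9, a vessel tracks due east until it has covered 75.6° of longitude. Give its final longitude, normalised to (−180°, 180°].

Start at -133.9°; shift +75.6° → -58.3°.
-58.3° already lies in (−180°, 180°].

-58.3°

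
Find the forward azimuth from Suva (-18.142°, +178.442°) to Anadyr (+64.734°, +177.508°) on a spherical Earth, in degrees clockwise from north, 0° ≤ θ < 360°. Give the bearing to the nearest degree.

Δλ = 177.508 − 178.442 = -0.934°.
θ = atan2( sin Δλ · cos φ₂ , cos φ₁ · sin φ₂ − sin φ₁ · cos φ₂ · cos Δλ )
  = atan2(-0.00696, 0.99226) = -0.402° → normalised to [0°, 360°): 359.598°.
To the nearest degree that is 360°, which in [0°, 360°) is written 0°.

0°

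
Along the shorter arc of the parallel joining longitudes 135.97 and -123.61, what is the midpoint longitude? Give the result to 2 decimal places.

-173.82°

Signed shortest Δλ from +135.97° to -123.61° is +100.42°.
Midpoint longitude = +135.97° + (+100.42°)/2 = +135.97° + 50.21° = +186.18°.
Normalise into (−180°, 180°]: -173.82°.
(The naïve average (+135.97 + -123.61)/2 = 6.18° is on the wrong side of the globe.)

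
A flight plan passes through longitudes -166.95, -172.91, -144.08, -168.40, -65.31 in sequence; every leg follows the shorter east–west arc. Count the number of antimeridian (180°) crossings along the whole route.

0

Leg 1: -166.95° → -172.91°, shortest Δλ = -5.96° (west) — does not cross 180°.
Leg 2: -172.91° → -144.08°, shortest Δλ = 28.83° (east) — does not cross 180°.
Leg 3: -144.08° → -168.40°, shortest Δλ = -24.32° (west) — does not cross 180°.
Leg 4: -168.40° → -65.31°, shortest Δλ = 103.09° (east) — does not cross 180°.
Total crossings: 0.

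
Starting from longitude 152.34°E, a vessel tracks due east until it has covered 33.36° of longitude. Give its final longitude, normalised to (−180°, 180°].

174.30°W

Start at +152.34°; shift +33.36° → +185.70°.
+185.70° lies outside (−180°, 180°]; subtract 360° → -174.30°.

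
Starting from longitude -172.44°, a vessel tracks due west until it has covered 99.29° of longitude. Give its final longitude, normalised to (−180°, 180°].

Start at -172.44°; shift −99.29° → -271.73°.
-271.73° lies outside (−180°, 180°]; add 360° → +88.27°.

+88.27°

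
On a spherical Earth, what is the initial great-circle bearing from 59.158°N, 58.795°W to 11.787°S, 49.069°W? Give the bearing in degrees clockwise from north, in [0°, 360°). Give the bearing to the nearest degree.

Δλ = -49.069 − -58.795 = 9.726°.
θ = atan2( sin Δλ · cos φ₂ , cos φ₁ · sin φ₂ − sin φ₁ · cos φ₂ · cos Δλ )
  = atan2(0.16537, -0.93313) = 169.950° → normalised to [0°, 360°): 169.950°.

170°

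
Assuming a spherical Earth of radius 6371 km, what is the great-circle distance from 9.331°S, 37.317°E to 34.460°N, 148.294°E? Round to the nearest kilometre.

Δλ = 148.294 − 37.317 = 110.977°.
Δφ = 34.460 − -9.331 = 43.791°.
a = sin²(Δφ/2) + cos φ₁ · cos φ₂ · sin²(Δλ/2) = 0.691505.
c = 2·atan2(√a, √(1−a)) = 1.96385 rad → d = 6371·c ≈ 12511.68 km.

12512 km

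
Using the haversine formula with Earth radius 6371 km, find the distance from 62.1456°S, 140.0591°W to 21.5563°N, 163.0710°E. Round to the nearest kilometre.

10565 km

Δλ = 163.0710 − -140.0591 = 303.1301°; wrapped into (−180°, 180°]: -56.8699°.
Δφ = 21.5563 − -62.1456 = 83.7019°.
a = sin²(Δφ/2) + cos φ₁ · cos φ₂ · sin²(Δλ/2) = 0.543674.
c = 2·atan2(√a, √(1−a)) = 1.65826 rad → d = 6371·c ≈ 10564.74 km.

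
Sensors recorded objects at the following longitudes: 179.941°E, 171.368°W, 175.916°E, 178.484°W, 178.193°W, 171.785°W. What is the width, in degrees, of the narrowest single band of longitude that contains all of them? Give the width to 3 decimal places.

Sort the longitudes: -178.484°, -178.193°, -171.785°, -171.368°, +175.916°, +179.941°.
Eastward gaps between consecutive values (wrapping around): 0.291°, 6.408°, 0.417°, 347.284°, 4.025°, 1.575°.
Largest gap = 347.284° ⇒ minimal covering band is its complement: 360° − 347.284° = 12.716°.
Band runs from +175.916° eastward to -171.368°, crossing the antimeridian.

12.716°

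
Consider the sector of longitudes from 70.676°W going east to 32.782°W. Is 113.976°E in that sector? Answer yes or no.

No

Band width going east from -70.676° to -32.782°: ((-32.782 − -70.676) mod 360) = 37.894°.
Offset of +113.976° east of the west edge: ((113.976 − -70.676) mod 360) = 184.652°.
184.652° > 37.894° ⇒ outside.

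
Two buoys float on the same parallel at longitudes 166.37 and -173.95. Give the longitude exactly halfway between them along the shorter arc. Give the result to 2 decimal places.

Signed shortest Δλ from +166.37° to -173.95° is +19.68°.
Midpoint longitude = +166.37° + (+19.68°)/2 = +166.37° + 9.84° = +176.21°.
(The naïve average (+166.37 + -173.95)/2 = -3.79° is on the wrong side of the globe.)

+176.21°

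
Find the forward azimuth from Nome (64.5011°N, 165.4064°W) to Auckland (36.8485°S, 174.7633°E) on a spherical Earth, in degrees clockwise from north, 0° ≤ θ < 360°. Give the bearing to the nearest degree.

196°

Δλ = 174.7633 − -165.4064 = 340.1697°; wrapped into (−180°, 180°]: -19.8303°.
θ = atan2( sin Δλ · cos φ₂ , cos φ₁ · sin φ₂ − sin φ₁ · cos φ₂ · cos Δλ )
  = atan2(-0.27146, -0.93761) = -163.853° → normalised to [0°, 360°): 196.147°.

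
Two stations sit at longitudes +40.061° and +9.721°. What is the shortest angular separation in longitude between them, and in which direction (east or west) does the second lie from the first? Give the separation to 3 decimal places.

30.340° west

Raw difference: 9.721 − 40.061 = -30.34°.
Normalise into (−180°, 180°]: -30.34° stays -30.34°.
Negative ⇒ the second point lies to the west; separation 30.340°.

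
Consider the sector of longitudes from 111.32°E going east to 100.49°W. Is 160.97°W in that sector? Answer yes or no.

Band width going east from +111.32° to -100.49°: ((-100.49 − 111.32) mod 360) = 148.19°.
Offset of -160.97° east of the west edge: ((-160.97 − 111.32) mod 360) = 87.71°.
87.71° ≤ 148.19° ⇒ inside.

Yes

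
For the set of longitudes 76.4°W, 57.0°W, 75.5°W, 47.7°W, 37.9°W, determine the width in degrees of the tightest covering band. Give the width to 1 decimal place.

38.5°

Sort the longitudes: -76.4°, -75.5°, -57.0°, -47.7°, -37.9°.
Eastward gaps between consecutive values (wrapping around): 0.9°, 18.5°, 9.3°, 9.8°, 321.5°.
Largest gap = 321.5° ⇒ minimal covering band is its complement: 360° − 321.5° = 38.5°.
Band runs from -76.4° eastward to -37.9°.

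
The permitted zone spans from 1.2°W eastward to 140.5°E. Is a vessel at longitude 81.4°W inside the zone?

No

Band width going east from -1.2° to +140.5°: ((140.5 − -1.2) mod 360) = 141.7°.
Offset of -81.4° east of the west edge: ((-81.4 − -1.2) mod 360) = 279.8°.
279.8° > 141.7° ⇒ outside.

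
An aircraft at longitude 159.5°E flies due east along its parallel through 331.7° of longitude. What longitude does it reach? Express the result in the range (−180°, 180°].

Start at +159.5°; shift +331.7° → +491.2°.
+491.2° lies outside (−180°, 180°]; subtract 360° → +131.2°.

131.2°E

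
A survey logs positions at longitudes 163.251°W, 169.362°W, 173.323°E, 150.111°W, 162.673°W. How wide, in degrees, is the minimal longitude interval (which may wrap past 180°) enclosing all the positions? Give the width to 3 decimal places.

Sort the longitudes: -169.362°, -163.251°, -162.673°, -150.111°, +173.323°.
Eastward gaps between consecutive values (wrapping around): 6.111°, 0.578°, 12.562°, 323.434°, 17.315°.
Largest gap = 323.434° ⇒ minimal covering band is its complement: 360° − 323.434° = 36.566°.
Band runs from +173.323° eastward to -150.111°, crossing the antimeridian.

36.566°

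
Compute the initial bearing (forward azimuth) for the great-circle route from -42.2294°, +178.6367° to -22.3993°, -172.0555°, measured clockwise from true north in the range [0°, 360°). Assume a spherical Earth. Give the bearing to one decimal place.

Δλ = -172.0555 − 178.6367 = -350.6922°; wrapped into (−180°, 180°]: 9.3078°.
θ = atan2( sin Δλ · cos φ₂ , cos φ₁ · sin φ₂ − sin φ₁ · cos φ₂ · cos Δλ )
  = atan2(0.14954, 0.33105) = 24.309° → normalised to [0°, 360°): 24.309°.

24.3°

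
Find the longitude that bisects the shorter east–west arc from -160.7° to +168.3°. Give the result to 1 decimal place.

Signed shortest Δλ from -160.7° to +168.3° is -31.0°.
Midpoint longitude = -160.7° + (-31.0°)/2 = -160.7° − 15.5° = -176.2°.
(The naïve average (-160.7 + +168.3)/2 = 3.8° is on the wrong side of the globe.)

-176.2°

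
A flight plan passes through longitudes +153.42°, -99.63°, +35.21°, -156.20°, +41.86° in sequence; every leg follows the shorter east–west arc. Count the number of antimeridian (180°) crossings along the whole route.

Leg 1: +153.42° → -99.63°, shortest Δλ = 106.95° (east) — crosses 180°.
Leg 2: -99.63° → +35.21°, shortest Δλ = 134.84° (east) — does not cross 180°.
Leg 3: +35.21° → -156.20°, shortest Δλ = 168.59° (east) — crosses 180°.
Leg 4: -156.20° → +41.86°, shortest Δλ = -161.94° (west) — crosses 180°.
Total crossings: 3.

3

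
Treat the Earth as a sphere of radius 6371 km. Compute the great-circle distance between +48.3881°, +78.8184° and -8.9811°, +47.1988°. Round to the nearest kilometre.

Δλ = 47.1988 − 78.8184 = -31.6196°.
Δφ = -8.9811 − 48.3881 = -57.3692°.
a = sin²(Δφ/2) + cos φ₁ · cos φ₂ · sin²(Δλ/2) = 0.279076.
c = 2·atan2(√a, √(1−a)) = 1.11314 rad → d = 6371·c ≈ 7091.81 km.

7092 km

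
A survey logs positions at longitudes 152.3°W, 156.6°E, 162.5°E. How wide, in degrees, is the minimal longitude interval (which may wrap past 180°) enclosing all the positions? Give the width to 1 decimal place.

51.1°

Sort the longitudes: -152.3°, +156.6°, +162.5°.
Eastward gaps between consecutive values (wrapping around): 308.9°, 5.9°, 45.2°.
Largest gap = 308.9° ⇒ minimal covering band is its complement: 360° − 308.9° = 51.1°.
Band runs from +156.6° eastward to -152.3°, crossing the antimeridian.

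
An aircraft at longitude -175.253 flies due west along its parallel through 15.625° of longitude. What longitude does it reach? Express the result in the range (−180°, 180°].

Start at -175.253°; shift −15.625° → -190.878°.
-190.878° lies outside (−180°, 180°]; add 360° → +169.122°.

+169.122°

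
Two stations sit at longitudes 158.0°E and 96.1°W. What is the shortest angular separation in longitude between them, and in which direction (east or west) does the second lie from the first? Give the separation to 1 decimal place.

Raw difference: -96.1 − 158.0 = -254.1°.
Normalise into (−180°, 180°]: -254.1° + 360° = 105.9°.
Positive ⇒ the second point lies to the east; separation 105.9°.

105.9° east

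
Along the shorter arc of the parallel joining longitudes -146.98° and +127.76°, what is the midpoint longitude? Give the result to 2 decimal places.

Signed shortest Δλ from -146.98° to +127.76° is -85.26°.
Midpoint longitude = -146.98° + (-85.26°)/2 = -146.98° − 42.63° = -189.61°.
Normalise into (−180°, 180°]: +170.39°.
(The naïve average (-146.98 + +127.76)/2 = -9.61° is on the wrong side of the globe.)

+170.39°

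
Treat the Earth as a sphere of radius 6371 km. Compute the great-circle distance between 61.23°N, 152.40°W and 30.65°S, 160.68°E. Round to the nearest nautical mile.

Δλ = 160.68 − -152.40 = 313.08°; wrapped into (−180°, 180°]: -46.92°.
Δφ = -30.65 − 61.23 = -91.88°.
a = sin²(Δφ/2) + cos φ₁ · cos φ₂ · sin²(Δλ/2) = 0.582027.
c = 2·atan2(√a, √(1−a)) = 1.73560 rad → d = 6371·c ≈ 11057.48 km ≈ 5970.56 nmi.

5971 nmi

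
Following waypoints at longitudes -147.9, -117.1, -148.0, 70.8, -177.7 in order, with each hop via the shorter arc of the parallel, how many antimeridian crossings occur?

2

Leg 1: -147.9° → -117.1°, shortest Δλ = 30.8° (east) — does not cross 180°.
Leg 2: -117.1° → -148.0°, shortest Δλ = -30.9° (west) — does not cross 180°.
Leg 3: -148.0° → +70.8°, shortest Δλ = -141.2° (west) — crosses 180°.
Leg 4: +70.8° → -177.7°, shortest Δλ = 111.5° (east) — crosses 180°.
Total crossings: 2.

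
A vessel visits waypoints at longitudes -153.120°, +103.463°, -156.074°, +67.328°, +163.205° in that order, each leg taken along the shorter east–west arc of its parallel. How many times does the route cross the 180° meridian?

Leg 1: -153.120° → +103.463°, shortest Δλ = -103.417° (west) — crosses 180°.
Leg 2: +103.463° → -156.074°, shortest Δλ = 100.463° (east) — crosses 180°.
Leg 3: -156.074° → +67.328°, shortest Δλ = -136.598° (west) — crosses 180°.
Leg 4: +67.328° → +163.205°, shortest Δλ = 95.877° (east) — does not cross 180°.
Total crossings: 3.

3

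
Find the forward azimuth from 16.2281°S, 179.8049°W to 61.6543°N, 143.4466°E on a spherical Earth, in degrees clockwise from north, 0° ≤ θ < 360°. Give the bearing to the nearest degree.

343°

Δλ = 143.4466 − -179.8049 = 323.2515°; wrapped into (−180°, 180°]: -36.7485°.
θ = atan2( sin Δλ · cos φ₂ , cos φ₁ · sin φ₂ − sin φ₁ · cos φ₂ · cos Δλ )
  = atan2(-0.28407, 0.95135) = -16.625° → normalised to [0°, 360°): 343.375°.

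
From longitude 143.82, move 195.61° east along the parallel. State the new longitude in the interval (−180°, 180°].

Start at +143.82°; shift +195.61° → +339.43°.
+339.43° lies outside (−180°, 180°]; subtract 360° → -20.57°.

-20.57°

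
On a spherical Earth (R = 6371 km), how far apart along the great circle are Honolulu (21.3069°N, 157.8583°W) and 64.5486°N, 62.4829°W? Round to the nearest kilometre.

Δλ = -62.4829 − -157.8583 = 95.3754°.
Δφ = 64.5486 − 21.3069 = 43.2417°.
a = sin²(Δφ/2) + cos φ₁ · cos φ₂ · sin²(Δλ/2) = 0.354704.
c = 2·atan2(√a, √(1−a)) = 1.27595 rad → d = 6371·c ≈ 8129.08 km.

8129 km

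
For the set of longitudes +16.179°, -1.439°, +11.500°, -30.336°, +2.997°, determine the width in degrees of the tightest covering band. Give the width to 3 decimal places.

Sort the longitudes: -30.336°, -1.439°, +2.997°, +11.500°, +16.179°.
Eastward gaps between consecutive values (wrapping around): 28.897°, 4.436°, 8.503°, 4.679°, 313.485°.
Largest gap = 313.485° ⇒ minimal covering band is its complement: 360° − 313.485° = 46.515°.
Band runs from -30.336° eastward to +16.179°.

46.515°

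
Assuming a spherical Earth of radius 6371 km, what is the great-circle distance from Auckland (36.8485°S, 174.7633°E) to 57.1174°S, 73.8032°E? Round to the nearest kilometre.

Δλ = 73.8032 − 174.7633 = -100.9601°.
Δφ = -57.1174 − -36.8485 = -20.2689°.
a = sin²(Δφ/2) + cos φ₁ · cos φ₂ · sin²(Δλ/2) = 0.289491.
c = 2·atan2(√a, √(1−a)) = 1.13623 rad → d = 6371·c ≈ 7238.91 km.

7239 km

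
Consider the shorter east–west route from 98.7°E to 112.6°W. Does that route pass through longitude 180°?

Naïve |-112.6 − 98.7| = 211.3° > 180°, so the shorter arc goes the other way round — across 180°.
Signed shortest Δλ = ((-112.6 − 98.7 + 180) mod 360) − 180 = 148.7°.
Going east by 148.7° from +98.7° passes through 180° before reaching -112.6°.

Yes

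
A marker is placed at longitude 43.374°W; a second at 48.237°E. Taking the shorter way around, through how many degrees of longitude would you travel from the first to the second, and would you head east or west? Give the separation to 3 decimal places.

Raw difference: 48.237 − -43.374 = 91.611°.
Normalise into (−180°, 180°]: 91.611° stays 91.611°.
Positive ⇒ the second point lies to the east; separation 91.611°.

91.611° east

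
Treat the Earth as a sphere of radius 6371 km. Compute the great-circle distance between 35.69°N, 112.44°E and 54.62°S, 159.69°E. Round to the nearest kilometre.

11008 km

Δλ = 159.69 − 112.44 = 47.25°.
Δφ = -54.62 − 35.69 = -90.31°.
a = sin²(Δφ/2) + cos φ₁ · cos φ₂ · sin²(Δλ/2) = 0.578228.
c = 2·atan2(√a, √(1−a)) = 1.72790 rad → d = 6371·c ≈ 11008.43 km.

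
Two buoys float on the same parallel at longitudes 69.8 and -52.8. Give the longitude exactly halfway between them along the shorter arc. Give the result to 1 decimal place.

+8.5°

Signed shortest Δλ from +69.8° to -52.8° is -122.6°.
Midpoint longitude = +69.8° + (-122.6°)/2 = +69.8° − 61.3° = +8.5°.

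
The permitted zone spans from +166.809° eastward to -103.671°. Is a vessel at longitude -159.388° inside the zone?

Yes

Band width going east from +166.809° to -103.671°: ((-103.671 − 166.809) mod 360) = 89.520°.
Offset of -159.388° east of the west edge: ((-159.388 − 166.809) mod 360) = 33.803°.
33.803° ≤ 89.520° ⇒ inside.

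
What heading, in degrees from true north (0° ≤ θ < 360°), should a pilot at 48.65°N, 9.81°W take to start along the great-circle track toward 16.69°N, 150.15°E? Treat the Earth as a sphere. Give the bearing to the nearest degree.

21°

Δλ = 150.15 − -9.81 = 159.96°.
θ = atan2( sin Δλ · cos φ₂ , cos φ₁ · sin φ₂ − sin φ₁ · cos φ₂ · cos Δλ )
  = atan2(0.32824, 0.86526) = 20.774° → normalised to [0°, 360°): 20.774°.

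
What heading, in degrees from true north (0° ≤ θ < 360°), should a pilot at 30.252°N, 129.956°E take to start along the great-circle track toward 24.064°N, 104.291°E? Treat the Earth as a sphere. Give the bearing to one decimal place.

Δλ = 104.291 − 129.956 = -25.665°.
θ = atan2( sin Δλ · cos φ₂ , cos φ₁ · sin φ₂ − sin φ₁ · cos φ₂ · cos Δλ )
  = atan2(-0.39547, -0.06241) = -98.968° → normalised to [0°, 360°): 261.032°.

261.0°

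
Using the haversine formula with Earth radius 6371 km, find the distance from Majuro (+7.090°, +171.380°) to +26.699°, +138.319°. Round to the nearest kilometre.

4116 km

Δλ = 138.319 − 171.380 = -33.061°.
Δφ = 26.699 − 7.090 = 19.609°.
a = sin²(Δφ/2) + cos φ₁ · cos φ₂ · sin²(Δλ/2) = 0.100768.
c = 2·atan2(√a, √(1−a)) = 0.64606 rad → d = 6371·c ≈ 4116.03 km.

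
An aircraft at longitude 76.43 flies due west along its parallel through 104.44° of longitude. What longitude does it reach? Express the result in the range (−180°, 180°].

Start at +76.43°; shift −104.44° → -28.01°.
-28.01° already lies in (−180°, 180°].

-28.01°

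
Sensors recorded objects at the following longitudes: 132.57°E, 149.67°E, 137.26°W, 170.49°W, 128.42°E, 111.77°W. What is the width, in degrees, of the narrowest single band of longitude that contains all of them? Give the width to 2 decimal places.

Sort the longitudes: -170.49°, -137.26°, -111.77°, +128.42°, +132.57°, +149.67°.
Eastward gaps between consecutive values (wrapping around): 33.23°, 25.49°, 240.19°, 4.15°, 17.10°, 39.84°.
Largest gap = 240.19° ⇒ minimal covering band is its complement: 360° − 240.19° = 119.81°.
Band runs from +128.42° eastward to -111.77°, crossing the antimeridian.

119.81°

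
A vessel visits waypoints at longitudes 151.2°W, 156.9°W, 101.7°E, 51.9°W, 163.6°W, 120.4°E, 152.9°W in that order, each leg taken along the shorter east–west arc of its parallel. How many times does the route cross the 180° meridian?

Leg 1: -151.2° → -156.9°, shortest Δλ = -5.7° (west) — does not cross 180°.
Leg 2: -156.9° → +101.7°, shortest Δλ = -101.4° (west) — crosses 180°.
Leg 3: +101.7° → -51.9°, shortest Δλ = -153.6° (west) — does not cross 180°.
Leg 4: -51.9° → -163.6°, shortest Δλ = -111.7° (west) — does not cross 180°.
Leg 5: -163.6° → +120.4°, shortest Δλ = -76.0° (west) — crosses 180°.
Leg 6: +120.4° → -152.9°, shortest Δλ = 86.7° (east) — crosses 180°.
Total crossings: 3.

3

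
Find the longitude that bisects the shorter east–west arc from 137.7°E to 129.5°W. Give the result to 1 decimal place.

Signed shortest Δλ from +137.7° to -129.5° is +92.8°.
Midpoint longitude = +137.7° + (+92.8°)/2 = +137.7° + 46.4° = +184.1°.
Normalise into (−180°, 180°]: -175.9°.
(The naïve average (+137.7 + -129.5)/2 = 4.1° is on the wrong side of the globe.)

175.9°W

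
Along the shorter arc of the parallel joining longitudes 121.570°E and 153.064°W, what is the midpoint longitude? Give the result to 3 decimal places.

164.253°E

Signed shortest Δλ from +121.570° to -153.064° is +85.366°.
Midpoint longitude = +121.570° + (+85.366°)/2 = +121.570° + 42.683° = +164.253°.
(The naïve average (+121.570 + -153.064)/2 = -15.747° is on the wrong side of the globe.)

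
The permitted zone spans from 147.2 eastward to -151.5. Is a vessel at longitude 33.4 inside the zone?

No

Band width going east from +147.2° to -151.5°: ((-151.5 − 147.2) mod 360) = 61.3°.
Offset of +33.4° east of the west edge: ((33.4 − 147.2) mod 360) = 246.2°.
246.2° > 61.3° ⇒ outside.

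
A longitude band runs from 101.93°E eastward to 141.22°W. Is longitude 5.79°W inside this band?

No

Band width going east from +101.93° to -141.22°: ((-141.22 − 101.93) mod 360) = 116.85°.
Offset of -5.79° east of the west edge: ((-5.79 − 101.93) mod 360) = 252.28°.
252.28° > 116.85° ⇒ outside.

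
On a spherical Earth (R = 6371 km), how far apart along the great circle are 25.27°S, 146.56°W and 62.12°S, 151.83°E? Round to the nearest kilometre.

Δλ = 151.83 − -146.56 = 298.39°; wrapped into (−180°, 180°]: -61.61°.
Δφ = -62.12 − -25.27 = -36.85°.
a = sin²(Δφ/2) + cos φ₁ · cos φ₂ · sin²(Δλ/2) = 0.210800.
c = 2·atan2(√a, √(1−a)) = 0.95403 rad → d = 6371·c ≈ 6078.13 km.

6078 km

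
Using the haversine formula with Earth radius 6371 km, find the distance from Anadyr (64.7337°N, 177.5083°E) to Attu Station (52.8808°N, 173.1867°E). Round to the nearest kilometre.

1341 km

Δλ = 173.1867 − 177.5083 = -4.3216°.
Δφ = 52.8808 − 64.7337 = -11.8529°.
a = sin²(Δφ/2) + cos φ₁ · cos φ₂ · sin²(Δλ/2) = 0.011027.
c = 2·atan2(√a, √(1−a)) = 0.21041 rad → d = 6371·c ≈ 1340.51 km.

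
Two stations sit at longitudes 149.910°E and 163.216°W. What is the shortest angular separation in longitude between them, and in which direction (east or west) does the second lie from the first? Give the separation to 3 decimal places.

46.874° east

Raw difference: -163.216 − 149.910 = -313.126°.
Normalise into (−180°, 180°]: -313.126° + 360° = 46.874°.
Positive ⇒ the second point lies to the east; separation 46.874°.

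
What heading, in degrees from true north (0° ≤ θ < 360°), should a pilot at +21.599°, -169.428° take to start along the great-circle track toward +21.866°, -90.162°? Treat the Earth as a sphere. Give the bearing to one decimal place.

72.8°

Δλ = -90.162 − -169.428 = 79.266°.
θ = atan2( sin Δλ · cos φ₂ , cos φ₁ · sin φ₂ − sin φ₁ · cos φ₂ · cos Δλ )
  = atan2(0.91182, 0.28266) = 72.777° → normalised to [0°, 360°): 72.777°.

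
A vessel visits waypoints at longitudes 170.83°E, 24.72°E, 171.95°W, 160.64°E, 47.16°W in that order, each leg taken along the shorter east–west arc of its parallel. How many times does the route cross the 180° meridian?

3

Leg 1: +170.83° → +24.72°, shortest Δλ = -146.11° (west) — does not cross 180°.
Leg 2: +24.72° → -171.95°, shortest Δλ = 163.33° (east) — crosses 180°.
Leg 3: -171.95° → +160.64°, shortest Δλ = -27.41° (west) — crosses 180°.
Leg 4: +160.64° → -47.16°, shortest Δλ = 152.2° (east) — crosses 180°.
Total crossings: 3.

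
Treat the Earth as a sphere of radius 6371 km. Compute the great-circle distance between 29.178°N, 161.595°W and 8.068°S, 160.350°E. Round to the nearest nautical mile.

3137 nmi

Δλ = 160.350 − -161.595 = 321.945°; wrapped into (−180°, 180°]: -38.055°.
Δφ = -8.068 − 29.178 = -37.246°.
a = sin²(Δφ/2) + cos φ₁ · cos φ₂ · sin²(Δλ/2) = 0.193862.
c = 2·atan2(√a, √(1−a)) = 0.91186 rad → d = 6371·c ≈ 5809.47 km ≈ 3136.86 nmi.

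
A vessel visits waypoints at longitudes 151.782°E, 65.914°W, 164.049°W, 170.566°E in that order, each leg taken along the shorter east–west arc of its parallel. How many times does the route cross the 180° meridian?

2

Leg 1: +151.782° → -65.914°, shortest Δλ = 142.304° (east) — crosses 180°.
Leg 2: -65.914° → -164.049°, shortest Δλ = -98.135° (west) — does not cross 180°.
Leg 3: -164.049° → +170.566°, shortest Δλ = -25.385° (west) — crosses 180°.
Total crossings: 2.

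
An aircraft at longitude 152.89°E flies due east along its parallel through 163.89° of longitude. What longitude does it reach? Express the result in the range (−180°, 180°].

43.22°W

Start at +152.89°; shift +163.89° → +316.78°.
+316.78° lies outside (−180°, 180°]; subtract 360° → -43.22°.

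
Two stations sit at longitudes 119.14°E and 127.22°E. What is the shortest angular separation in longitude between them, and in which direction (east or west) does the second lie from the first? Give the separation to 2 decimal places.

Raw difference: 127.22 − 119.14 = 8.08°.
Normalise into (−180°, 180°]: 8.08° stays 8.08°.
Positive ⇒ the second point lies to the east; separation 8.08°.

8.08° east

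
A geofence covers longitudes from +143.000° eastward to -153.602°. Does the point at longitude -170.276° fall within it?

Yes

Band width going east from +143.000° to -153.602°: ((-153.602 − 143.000) mod 360) = 63.398°.
Offset of -170.276° east of the west edge: ((-170.276 − 143.000) mod 360) = 46.724°.
46.724° ≤ 63.398° ⇒ inside.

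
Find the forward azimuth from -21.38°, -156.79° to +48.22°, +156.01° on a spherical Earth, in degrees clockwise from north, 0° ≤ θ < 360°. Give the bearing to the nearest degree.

Δλ = 156.01 − -156.79 = 312.80°; wrapped into (−180°, 180°]: -47.20°.
θ = atan2( sin Δλ · cos φ₂ , cos φ₁ · sin φ₂ − sin φ₁ · cos φ₂ · cos Δλ )
  = atan2(-0.48886, 0.85942) = -29.632° → normalised to [0°, 360°): 330.368°.

330°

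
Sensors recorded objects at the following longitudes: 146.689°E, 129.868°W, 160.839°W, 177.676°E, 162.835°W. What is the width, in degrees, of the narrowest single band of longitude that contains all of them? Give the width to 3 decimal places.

83.443°

Sort the longitudes: -162.835°, -160.839°, -129.868°, +146.689°, +177.676°.
Eastward gaps between consecutive values (wrapping around): 1.996°, 30.971°, 276.557°, 30.987°, 19.489°.
Largest gap = 276.557° ⇒ minimal covering band is its complement: 360° − 276.557° = 83.443°.
Band runs from +146.689° eastward to -129.868°, crossing the antimeridian.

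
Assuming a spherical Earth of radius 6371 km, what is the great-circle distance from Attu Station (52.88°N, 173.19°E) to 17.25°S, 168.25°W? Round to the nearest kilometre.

8000 km

Δλ = -168.25 − 173.19 = -341.44°; wrapped into (−180°, 180°]: 18.56°.
Δφ = -17.25 − 52.88 = -70.13°.
a = sin²(Δφ/2) + cos φ₁ · cos φ₂ · sin²(Δλ/2) = 0.345044.
c = 2·atan2(√a, √(1−a)) = 1.25570 rad → d = 6371·c ≈ 8000.04 km.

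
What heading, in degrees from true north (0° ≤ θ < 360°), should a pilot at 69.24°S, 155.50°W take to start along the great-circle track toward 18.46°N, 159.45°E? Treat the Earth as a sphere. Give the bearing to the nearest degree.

318°

Δλ = 159.45 − -155.50 = 314.95°; wrapped into (−180°, 180°]: -45.05°.
θ = atan2( sin Δλ · cos φ₂ , cos φ₁ · sin φ₂ − sin φ₁ · cos φ₂ · cos Δλ )
  = atan2(-0.67131, 0.73886) = -42.257° → normalised to [0°, 360°): 317.743°.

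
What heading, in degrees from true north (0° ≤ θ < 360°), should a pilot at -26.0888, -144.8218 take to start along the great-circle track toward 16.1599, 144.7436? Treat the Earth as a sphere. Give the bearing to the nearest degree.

293°

Δλ = 144.7436 − -144.8218 = 289.5654°; wrapped into (−180°, 180°]: -70.4346°.
θ = atan2( sin Δλ · cos φ₂ , cos φ₁ · sin φ₂ − sin φ₁ · cos φ₂ · cos Δλ )
  = atan2(-0.90503, 0.39141) = -66.612° → normalised to [0°, 360°): 293.388°.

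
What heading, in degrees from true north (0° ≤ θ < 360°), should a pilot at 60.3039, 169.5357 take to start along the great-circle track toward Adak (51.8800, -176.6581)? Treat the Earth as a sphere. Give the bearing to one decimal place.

131.6°

Δλ = -176.6581 − 169.5357 = -346.1938°; wrapped into (−180°, 180°]: 13.8062°.
θ = atan2( sin Δλ · cos φ₂ , cos φ₁ · sin φ₂ − sin φ₁ · cos φ₂ · cos Δλ )
  = atan2(0.14731, -0.13100) = 131.646° → normalised to [0°, 360°): 131.646°.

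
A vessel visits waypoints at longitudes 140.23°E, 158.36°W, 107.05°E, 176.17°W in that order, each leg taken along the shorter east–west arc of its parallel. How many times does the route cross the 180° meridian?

3

Leg 1: +140.23° → -158.36°, shortest Δλ = 61.41° (east) — crosses 180°.
Leg 2: -158.36° → +107.05°, shortest Δλ = -94.59° (west) — crosses 180°.
Leg 3: +107.05° → -176.17°, shortest Δλ = 76.78° (east) — crosses 180°.
Total crossings: 3.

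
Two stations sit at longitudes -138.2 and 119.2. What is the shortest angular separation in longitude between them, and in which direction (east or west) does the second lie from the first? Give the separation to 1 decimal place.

Raw difference: 119.2 − -138.2 = 257.4°.
Normalise into (−180°, 180°]: 257.4° − 360° = -102.6°.
Negative ⇒ the second point lies to the west; separation 102.6°.

102.6° west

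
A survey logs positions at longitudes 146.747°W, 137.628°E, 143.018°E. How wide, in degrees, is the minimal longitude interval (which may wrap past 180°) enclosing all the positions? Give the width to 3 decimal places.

Sort the longitudes: -146.747°, +137.628°, +143.018°.
Eastward gaps between consecutive values (wrapping around): 284.375°, 5.390°, 70.235°.
Largest gap = 284.375° ⇒ minimal covering band is its complement: 360° − 284.375° = 75.625°.
Band runs from +137.628° eastward to -146.747°, crossing the antimeridian.

75.625°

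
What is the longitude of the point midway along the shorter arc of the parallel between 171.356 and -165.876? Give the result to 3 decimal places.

Signed shortest Δλ from +171.356° to -165.876° is +22.768°.
Midpoint longitude = +171.356° + (+22.768°)/2 = +171.356° + 11.384° = +182.740°.
Normalise into (−180°, 180°]: -177.260°.
(The naïve average (+171.356 + -165.876)/2 = 2.74° is on the wrong side of the globe.)

-177.260°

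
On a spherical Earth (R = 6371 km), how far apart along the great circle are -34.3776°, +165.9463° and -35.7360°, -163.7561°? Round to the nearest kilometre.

2751 km

Δλ = -163.7561 − 165.9463 = -329.7024°; wrapped into (−180°, 180°]: 30.2976°.
Δφ = -35.7360 − -34.3776 = -1.3584°.
a = sin²(Δφ/2) + cos φ₁ · cos φ₂ · sin²(Δλ/2) = 0.045892.
c = 2·atan2(√a, √(1−a)) = 0.43179 rad → d = 6371·c ≈ 2750.96 km.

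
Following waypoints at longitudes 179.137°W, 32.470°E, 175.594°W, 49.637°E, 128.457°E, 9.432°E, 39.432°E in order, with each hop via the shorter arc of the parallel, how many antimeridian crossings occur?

3

Leg 1: -179.137° → +32.470°, shortest Δλ = -148.393° (west) — crosses 180°.
Leg 2: +32.470° → -175.594°, shortest Δλ = 151.936° (east) — crosses 180°.
Leg 3: -175.594° → +49.637°, shortest Δλ = -134.769° (west) — crosses 180°.
Leg 4: +49.637° → +128.457°, shortest Δλ = 78.82° (east) — does not cross 180°.
Leg 5: +128.457° → +9.432°, shortest Δλ = -119.025° (west) — does not cross 180°.
Leg 6: +9.432° → +39.432°, shortest Δλ = 30.0° (east) — does not cross 180°.
Total crossings: 3.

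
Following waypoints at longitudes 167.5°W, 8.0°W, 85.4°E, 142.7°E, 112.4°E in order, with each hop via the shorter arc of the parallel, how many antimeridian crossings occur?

Leg 1: -167.5° → -8.0°, shortest Δλ = 159.5° (east) — does not cross 180°.
Leg 2: -8.0° → +85.4°, shortest Δλ = 93.4° (east) — does not cross 180°.
Leg 3: +85.4° → +142.7°, shortest Δλ = 57.3° (east) — does not cross 180°.
Leg 4: +142.7° → +112.4°, shortest Δλ = -30.3° (west) — does not cross 180°.
Total crossings: 0.

0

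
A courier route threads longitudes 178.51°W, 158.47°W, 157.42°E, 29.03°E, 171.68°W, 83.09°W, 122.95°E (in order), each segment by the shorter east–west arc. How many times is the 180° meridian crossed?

Leg 1: -178.51° → -158.47°, shortest Δλ = 20.04° (east) — does not cross 180°.
Leg 2: -158.47° → +157.42°, shortest Δλ = -44.11° (west) — crosses 180°.
Leg 3: +157.42° → +29.03°, shortest Δλ = -128.39° (west) — does not cross 180°.
Leg 4: +29.03° → -171.68°, shortest Δλ = 159.29° (east) — crosses 180°.
Leg 5: -171.68° → -83.09°, shortest Δλ = 88.59° (east) — does not cross 180°.
Leg 6: -83.09° → +122.95°, shortest Δλ = -153.96° (west) — crosses 180°.
Total crossings: 3.

3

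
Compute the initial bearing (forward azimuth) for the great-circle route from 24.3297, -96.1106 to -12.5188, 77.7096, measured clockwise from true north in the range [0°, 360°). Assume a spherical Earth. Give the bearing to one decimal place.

27.4°

Δλ = 77.7096 − -96.1106 = 173.8202°.
θ = atan2( sin Δλ · cos φ₂ , cos φ₁ · sin φ₂ − sin φ₁ · cos φ₂ · cos Δλ )
  = atan2(0.10509, 0.20235) = 27.445° → normalised to [0°, 360°): 27.445°.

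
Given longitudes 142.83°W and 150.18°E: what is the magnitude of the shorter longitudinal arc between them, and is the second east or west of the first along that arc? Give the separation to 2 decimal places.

Raw difference: 150.18 − -142.83 = 293.01°.
Normalise into (−180°, 180°]: 293.01° − 360° = -66.99°.
Negative ⇒ the second point lies to the west; separation 66.99°.

66.99° west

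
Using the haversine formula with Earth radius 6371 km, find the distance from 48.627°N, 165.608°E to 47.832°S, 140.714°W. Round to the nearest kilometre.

Δλ = -140.714 − 165.608 = -306.322°; wrapped into (−180°, 180°]: 53.678°.
Δφ = -47.832 − 48.627 = -96.459°.
a = sin²(Δφ/2) + cos φ₁ · cos φ₂ · sin²(Δλ/2) = 0.646691.
c = 2·atan2(√a, √(1−a)) = 1.86856 rad → d = 6371·c ≈ 11904.58 km.

11905 km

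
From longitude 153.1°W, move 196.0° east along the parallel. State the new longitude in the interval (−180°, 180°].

42.9°E

Start at -153.1°; shift +196.0° → +42.9°.
+42.9° already lies in (−180°, 180°].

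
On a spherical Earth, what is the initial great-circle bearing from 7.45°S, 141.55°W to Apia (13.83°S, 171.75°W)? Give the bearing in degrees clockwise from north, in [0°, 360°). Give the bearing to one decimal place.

Δλ = -171.75 − -141.55 = -30.20°.
θ = atan2( sin Δλ · cos φ₂ , cos φ₁ · sin φ₂ − sin φ₁ · cos φ₂ · cos Δλ )
  = atan2(-0.48844, -0.12821) = -104.708° → normalised to [0°, 360°): 255.292°.

255.3°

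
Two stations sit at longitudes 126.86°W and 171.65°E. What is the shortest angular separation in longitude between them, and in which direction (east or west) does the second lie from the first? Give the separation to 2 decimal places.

Raw difference: 171.65 − -126.86 = 298.51°.
Normalise into (−180°, 180°]: 298.51° − 360° = -61.49°.
Negative ⇒ the second point lies to the west; separation 61.49°.

61.49° west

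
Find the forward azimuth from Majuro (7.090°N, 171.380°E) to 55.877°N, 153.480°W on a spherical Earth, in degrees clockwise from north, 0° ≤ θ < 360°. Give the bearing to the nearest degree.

23°

Δλ = -153.480 − 171.380 = -324.860°; wrapped into (−180°, 180°]: 35.140°.
θ = atan2( sin Δλ · cos φ₂ , cos φ₁ · sin φ₂ − sin φ₁ · cos φ₂ · cos Δλ )
  = atan2(0.32288, 0.76488) = 22.886° → normalised to [0°, 360°): 22.886°.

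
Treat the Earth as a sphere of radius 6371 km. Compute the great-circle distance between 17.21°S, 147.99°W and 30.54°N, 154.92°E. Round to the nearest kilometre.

Δλ = 154.92 − -147.99 = 302.91°; wrapped into (−180°, 180°]: -57.09°.
Δφ = 30.54 − -17.21 = 47.75°.
a = sin²(Δφ/2) + cos φ₁ · cos φ₂ · sin²(Δλ/2) = 0.351674.
c = 2·atan2(√a, √(1−a)) = 1.26961 rad → d = 6371·c ≈ 8088.70 km.

8089 km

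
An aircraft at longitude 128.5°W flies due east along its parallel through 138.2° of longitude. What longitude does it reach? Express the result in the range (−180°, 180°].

Start at -128.5°; shift +138.2° → +9.7°.
+9.7° already lies in (−180°, 180°].

9.7°E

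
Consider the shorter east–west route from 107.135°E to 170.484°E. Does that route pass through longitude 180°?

Signed shortest Δλ = ((170.484 − 107.135 + 180) mod 360) − 180 = 63.349°.
Going east by 63.349° from +107.135° reaches +170.484° without touching 180°.

No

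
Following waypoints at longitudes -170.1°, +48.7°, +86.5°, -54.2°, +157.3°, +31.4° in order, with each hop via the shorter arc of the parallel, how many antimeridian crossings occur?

Leg 1: -170.1° → +48.7°, shortest Δλ = -141.2° (west) — crosses 180°.
Leg 2: +48.7° → +86.5°, shortest Δλ = 37.8° (east) — does not cross 180°.
Leg 3: +86.5° → -54.2°, shortest Δλ = -140.7° (west) — does not cross 180°.
Leg 4: -54.2° → +157.3°, shortest Δλ = -148.5° (west) — crosses 180°.
Leg 5: +157.3° → +31.4°, shortest Δλ = -125.9° (west) — does not cross 180°.
Total crossings: 2.

2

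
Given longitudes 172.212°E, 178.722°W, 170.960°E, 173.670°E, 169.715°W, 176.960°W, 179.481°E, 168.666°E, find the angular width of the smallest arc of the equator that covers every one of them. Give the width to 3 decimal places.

Sort the longitudes: -178.722°, -176.960°, -169.715°, +168.666°, +170.960°, +172.212°, +173.670°, +179.481°.
Eastward gaps between consecutive values (wrapping around): 1.762°, 7.245°, 338.381°, 2.294°, 1.252°, 1.458°, 5.811°, 1.797°.
Largest gap = 338.381° ⇒ minimal covering band is its complement: 360° − 338.381° = 21.619°.
Band runs from +168.666° eastward to -169.715°, crossing the antimeridian.

21.619°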